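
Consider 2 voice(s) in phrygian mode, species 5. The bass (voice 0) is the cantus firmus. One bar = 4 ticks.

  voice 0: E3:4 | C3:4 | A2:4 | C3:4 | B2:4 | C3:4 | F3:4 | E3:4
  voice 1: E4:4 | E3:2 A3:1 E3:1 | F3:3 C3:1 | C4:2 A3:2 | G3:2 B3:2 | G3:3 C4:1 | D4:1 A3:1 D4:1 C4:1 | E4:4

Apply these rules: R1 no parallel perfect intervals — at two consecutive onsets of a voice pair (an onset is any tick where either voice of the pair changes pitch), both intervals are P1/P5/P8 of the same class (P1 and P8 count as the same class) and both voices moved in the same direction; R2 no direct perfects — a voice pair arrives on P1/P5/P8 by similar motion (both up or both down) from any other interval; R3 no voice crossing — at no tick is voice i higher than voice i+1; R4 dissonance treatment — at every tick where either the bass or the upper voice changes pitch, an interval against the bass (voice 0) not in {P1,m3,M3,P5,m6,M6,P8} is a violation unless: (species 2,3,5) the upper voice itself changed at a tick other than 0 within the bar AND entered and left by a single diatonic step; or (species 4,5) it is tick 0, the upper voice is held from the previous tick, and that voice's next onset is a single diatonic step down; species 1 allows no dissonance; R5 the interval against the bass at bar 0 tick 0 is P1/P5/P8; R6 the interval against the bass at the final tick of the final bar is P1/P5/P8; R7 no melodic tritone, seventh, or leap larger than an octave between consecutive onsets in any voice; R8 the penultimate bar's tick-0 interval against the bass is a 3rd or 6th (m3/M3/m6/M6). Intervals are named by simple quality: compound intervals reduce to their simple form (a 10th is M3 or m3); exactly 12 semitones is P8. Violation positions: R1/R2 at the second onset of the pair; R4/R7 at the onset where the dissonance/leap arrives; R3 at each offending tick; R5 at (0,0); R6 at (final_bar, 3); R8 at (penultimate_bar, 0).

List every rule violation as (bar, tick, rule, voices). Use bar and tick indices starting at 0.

(3, 0, R2, (0, 1))

bar 0: v0=E3 v1=E4 downbeat P8
bar 1: v0=C3 v1=E3 downbeat M3
bar 2: v0=A2 v1=F3 downbeat m6
bar 3: v0=C3 v1=C4 downbeat P8
bar 4: v0=B2 v1=G3 downbeat m6
bar 5: v0=C3 v1=G3 downbeat P5
bar 6: v0=F3 v1=D4 downbeat M6
bar 7: v0=E3 v1=E4 downbeat P8
  -> R2 @ bar 3 tick 0 v(0, 1): A2/C3 m3 -> C3/C4 P8 similar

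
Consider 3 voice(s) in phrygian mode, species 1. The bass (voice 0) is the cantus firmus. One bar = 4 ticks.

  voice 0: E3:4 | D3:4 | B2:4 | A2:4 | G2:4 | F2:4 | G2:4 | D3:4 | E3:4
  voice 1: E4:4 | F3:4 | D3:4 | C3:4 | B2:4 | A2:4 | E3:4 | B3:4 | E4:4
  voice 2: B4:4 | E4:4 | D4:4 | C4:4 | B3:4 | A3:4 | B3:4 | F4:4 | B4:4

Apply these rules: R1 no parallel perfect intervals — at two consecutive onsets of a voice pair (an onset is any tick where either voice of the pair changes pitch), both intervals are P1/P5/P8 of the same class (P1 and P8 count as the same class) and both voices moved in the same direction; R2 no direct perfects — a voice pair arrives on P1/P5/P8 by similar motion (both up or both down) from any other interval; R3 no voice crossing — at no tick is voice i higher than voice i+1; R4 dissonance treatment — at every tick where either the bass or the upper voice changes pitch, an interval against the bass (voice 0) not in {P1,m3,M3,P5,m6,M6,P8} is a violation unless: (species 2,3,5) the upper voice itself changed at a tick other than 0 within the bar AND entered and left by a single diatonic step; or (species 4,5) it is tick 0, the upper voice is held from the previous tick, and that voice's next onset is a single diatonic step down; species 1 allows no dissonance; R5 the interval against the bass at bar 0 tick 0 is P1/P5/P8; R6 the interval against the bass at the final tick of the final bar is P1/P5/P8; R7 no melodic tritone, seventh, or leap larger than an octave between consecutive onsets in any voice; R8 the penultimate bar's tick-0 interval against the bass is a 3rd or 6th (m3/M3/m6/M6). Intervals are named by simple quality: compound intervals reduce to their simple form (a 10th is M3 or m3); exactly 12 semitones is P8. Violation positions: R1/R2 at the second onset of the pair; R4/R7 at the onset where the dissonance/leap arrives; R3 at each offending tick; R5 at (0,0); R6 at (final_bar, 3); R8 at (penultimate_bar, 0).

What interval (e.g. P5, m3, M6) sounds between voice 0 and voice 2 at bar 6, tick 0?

voice 0=G2 voice 2=B3 -> M3

M3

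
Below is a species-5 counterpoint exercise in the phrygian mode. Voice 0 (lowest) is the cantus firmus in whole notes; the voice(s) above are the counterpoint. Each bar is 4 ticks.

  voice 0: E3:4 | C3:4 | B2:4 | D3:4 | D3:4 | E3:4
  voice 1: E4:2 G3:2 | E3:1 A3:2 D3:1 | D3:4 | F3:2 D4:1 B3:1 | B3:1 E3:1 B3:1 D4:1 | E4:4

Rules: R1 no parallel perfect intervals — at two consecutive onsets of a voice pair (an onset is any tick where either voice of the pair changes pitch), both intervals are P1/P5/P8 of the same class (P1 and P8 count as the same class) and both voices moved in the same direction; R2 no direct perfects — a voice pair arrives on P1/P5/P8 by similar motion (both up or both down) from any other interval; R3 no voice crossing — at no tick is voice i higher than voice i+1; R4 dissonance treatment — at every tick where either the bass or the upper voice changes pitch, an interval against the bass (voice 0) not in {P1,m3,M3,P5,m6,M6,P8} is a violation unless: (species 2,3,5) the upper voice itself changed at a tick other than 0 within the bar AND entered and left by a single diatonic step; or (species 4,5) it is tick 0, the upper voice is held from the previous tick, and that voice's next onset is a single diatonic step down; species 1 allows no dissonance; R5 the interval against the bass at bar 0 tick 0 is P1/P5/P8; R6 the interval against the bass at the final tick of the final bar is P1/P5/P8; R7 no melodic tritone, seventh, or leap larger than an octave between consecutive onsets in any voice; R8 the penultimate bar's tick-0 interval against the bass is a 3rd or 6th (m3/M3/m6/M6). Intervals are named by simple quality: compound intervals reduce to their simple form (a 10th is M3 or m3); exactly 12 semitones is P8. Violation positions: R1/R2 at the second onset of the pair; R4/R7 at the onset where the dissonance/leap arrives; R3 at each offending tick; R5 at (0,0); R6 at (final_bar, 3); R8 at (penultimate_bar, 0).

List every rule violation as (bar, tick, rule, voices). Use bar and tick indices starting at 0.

bar 0: v0=E3 v1=E4 downbeat P8
bar 1: v0=C3 v1=E3 downbeat M3
bar 2: v0=B2 v1=D3 downbeat m3
bar 3: v0=D3 v1=F3 downbeat m3
bar 4: v0=D3 v1=B3 downbeat M6
bar 5: v0=E3 v1=E4 downbeat P8
  -> R4 @ bar 1 tick 3 v(0, 1): C3/D3 M2 untreated
  -> R4 @ bar 4 tick 1 v(0, 1): D3/E3 M2 untreated
  -> R1 @ bar 5 tick 0 v(0, 1): D3/D4 P8 -> E3/E4 P8 similar

(1, 3, R4, (0, 1))
(4, 1, R4, (0, 1))
(5, 0, R1, (0, 1))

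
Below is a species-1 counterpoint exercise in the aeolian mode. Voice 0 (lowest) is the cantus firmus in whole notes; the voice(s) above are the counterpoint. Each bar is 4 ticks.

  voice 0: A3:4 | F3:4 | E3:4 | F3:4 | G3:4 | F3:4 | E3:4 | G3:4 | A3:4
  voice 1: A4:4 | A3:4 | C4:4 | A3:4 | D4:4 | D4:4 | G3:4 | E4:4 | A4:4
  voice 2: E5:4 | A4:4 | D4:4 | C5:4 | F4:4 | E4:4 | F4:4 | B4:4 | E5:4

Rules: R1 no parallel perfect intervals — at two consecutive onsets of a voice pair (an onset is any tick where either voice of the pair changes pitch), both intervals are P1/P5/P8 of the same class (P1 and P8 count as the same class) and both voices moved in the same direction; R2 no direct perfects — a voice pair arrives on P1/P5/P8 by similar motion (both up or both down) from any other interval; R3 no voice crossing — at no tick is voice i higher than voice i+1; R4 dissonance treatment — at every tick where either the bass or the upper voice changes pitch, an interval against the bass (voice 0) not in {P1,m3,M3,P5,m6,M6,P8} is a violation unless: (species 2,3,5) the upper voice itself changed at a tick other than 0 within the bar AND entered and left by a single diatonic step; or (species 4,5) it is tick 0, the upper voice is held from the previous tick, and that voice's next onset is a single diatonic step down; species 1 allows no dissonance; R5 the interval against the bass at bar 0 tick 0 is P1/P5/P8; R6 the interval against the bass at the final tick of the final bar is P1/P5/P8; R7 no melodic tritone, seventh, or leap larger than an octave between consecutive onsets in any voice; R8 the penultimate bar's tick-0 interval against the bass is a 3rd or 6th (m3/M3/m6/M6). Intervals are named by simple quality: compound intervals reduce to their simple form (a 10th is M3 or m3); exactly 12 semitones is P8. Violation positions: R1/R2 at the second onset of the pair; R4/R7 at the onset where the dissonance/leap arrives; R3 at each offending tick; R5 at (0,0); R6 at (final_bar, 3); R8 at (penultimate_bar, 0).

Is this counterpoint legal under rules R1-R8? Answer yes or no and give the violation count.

No (13 violations)

bar 0: v0=A3 v1=A4 v2=E5 (P5)
bar 1: v0=F3 v1=A3 v2=A4 (M3)
bar 2: v0=E3 v1=C4 v2=D4 (m7)
bar 3: v0=F3 v1=A3 v2=C5 (P5)
bar 4: v0=G3 v1=D4 v2=F4 (m7)
bar 5: v0=F3 v1=D4 v2=E4 (M7)
bar 6: v0=E3 v1=G3 v2=F4 (m2)
bar 7: v0=G3 v1=E4 v2=B4 (M3)
bar 8: v0=A3 v1=A4 v2=E5 (P5)
  R2 @ bar1.0: A4/E5 P5 -> A3/A4 P8 similar
  R4 @ bar2.0: E3/D4 m7 untreated
  R2 @ bar3.0: E3/D4 m7 -> F3/C5 P5 similar
  R7 @ bar3.0: D4->C5 leap 10st
  R2 @ bar4.0: F3/A3 M3 -> G3/D4 P5 similar
  R4 @ bar4.0: G3/F4 m7 untreated
  R4 @ bar5.0: F3/E4 M7 untreated
  R4 @ bar6.0: E3/F4 m2 untreated
  R2 @ bar7.0: G3/F4 m7 -> E4/B4 P5 similar
  R7 @ bar7.0: F4->B4 leap 6st
  R1 @ bar8.0: E4/B4 P5 -> A4/E5 P5 similar
  R2 @ bar8.0: G3/E4 M6 -> A3/A4 P8 similar
  R2 @ bar8.0: G3/B4 M3 -> A3/E5 P5 similar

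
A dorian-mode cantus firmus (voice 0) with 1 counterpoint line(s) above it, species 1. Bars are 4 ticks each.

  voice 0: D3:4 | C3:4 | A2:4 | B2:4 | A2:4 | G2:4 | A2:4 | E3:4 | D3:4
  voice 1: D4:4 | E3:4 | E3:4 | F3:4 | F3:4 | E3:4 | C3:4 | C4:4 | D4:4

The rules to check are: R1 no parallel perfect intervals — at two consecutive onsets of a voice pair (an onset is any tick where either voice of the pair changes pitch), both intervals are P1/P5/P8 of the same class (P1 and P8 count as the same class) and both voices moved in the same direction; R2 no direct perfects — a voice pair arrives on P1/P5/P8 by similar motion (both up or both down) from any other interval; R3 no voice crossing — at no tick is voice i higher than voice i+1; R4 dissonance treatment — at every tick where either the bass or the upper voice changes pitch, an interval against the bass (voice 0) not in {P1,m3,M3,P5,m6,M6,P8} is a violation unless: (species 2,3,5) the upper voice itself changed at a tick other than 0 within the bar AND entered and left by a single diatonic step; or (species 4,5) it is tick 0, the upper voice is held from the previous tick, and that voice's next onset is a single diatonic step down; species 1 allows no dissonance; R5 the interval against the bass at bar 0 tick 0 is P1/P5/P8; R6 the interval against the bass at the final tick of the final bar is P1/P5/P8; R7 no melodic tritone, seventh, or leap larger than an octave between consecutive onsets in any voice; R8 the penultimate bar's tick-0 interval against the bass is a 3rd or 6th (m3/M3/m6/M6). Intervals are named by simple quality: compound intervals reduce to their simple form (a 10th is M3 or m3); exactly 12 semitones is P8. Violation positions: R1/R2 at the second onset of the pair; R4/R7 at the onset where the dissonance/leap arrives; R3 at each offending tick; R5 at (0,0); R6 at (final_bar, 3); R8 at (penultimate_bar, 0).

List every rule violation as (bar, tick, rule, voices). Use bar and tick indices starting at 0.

(1, 0, R7, (1,))
(3, 0, R4, (0, 1))

bar 0: v0=D3 v1=D4 downbeat P8
bar 1: v0=C3 v1=E3 downbeat M3
bar 2: v0=A2 v1=E3 downbeat P5
bar 3: v0=B2 v1=F3 downbeat TT
bar 4: v0=A2 v1=F3 downbeat m6
bar 5: v0=G2 v1=E3 downbeat M6
bar 6: v0=A2 v1=C3 downbeat m3
bar 7: v0=E3 v1=C4 downbeat m6
bar 8: v0=D3 v1=D4 downbeat P8
  -> R7 @ bar 1 tick 0 v(1,): D4->E3 leap 10st
  -> R4 @ bar 3 tick 0 v(0, 1): B2/F3 TT untreated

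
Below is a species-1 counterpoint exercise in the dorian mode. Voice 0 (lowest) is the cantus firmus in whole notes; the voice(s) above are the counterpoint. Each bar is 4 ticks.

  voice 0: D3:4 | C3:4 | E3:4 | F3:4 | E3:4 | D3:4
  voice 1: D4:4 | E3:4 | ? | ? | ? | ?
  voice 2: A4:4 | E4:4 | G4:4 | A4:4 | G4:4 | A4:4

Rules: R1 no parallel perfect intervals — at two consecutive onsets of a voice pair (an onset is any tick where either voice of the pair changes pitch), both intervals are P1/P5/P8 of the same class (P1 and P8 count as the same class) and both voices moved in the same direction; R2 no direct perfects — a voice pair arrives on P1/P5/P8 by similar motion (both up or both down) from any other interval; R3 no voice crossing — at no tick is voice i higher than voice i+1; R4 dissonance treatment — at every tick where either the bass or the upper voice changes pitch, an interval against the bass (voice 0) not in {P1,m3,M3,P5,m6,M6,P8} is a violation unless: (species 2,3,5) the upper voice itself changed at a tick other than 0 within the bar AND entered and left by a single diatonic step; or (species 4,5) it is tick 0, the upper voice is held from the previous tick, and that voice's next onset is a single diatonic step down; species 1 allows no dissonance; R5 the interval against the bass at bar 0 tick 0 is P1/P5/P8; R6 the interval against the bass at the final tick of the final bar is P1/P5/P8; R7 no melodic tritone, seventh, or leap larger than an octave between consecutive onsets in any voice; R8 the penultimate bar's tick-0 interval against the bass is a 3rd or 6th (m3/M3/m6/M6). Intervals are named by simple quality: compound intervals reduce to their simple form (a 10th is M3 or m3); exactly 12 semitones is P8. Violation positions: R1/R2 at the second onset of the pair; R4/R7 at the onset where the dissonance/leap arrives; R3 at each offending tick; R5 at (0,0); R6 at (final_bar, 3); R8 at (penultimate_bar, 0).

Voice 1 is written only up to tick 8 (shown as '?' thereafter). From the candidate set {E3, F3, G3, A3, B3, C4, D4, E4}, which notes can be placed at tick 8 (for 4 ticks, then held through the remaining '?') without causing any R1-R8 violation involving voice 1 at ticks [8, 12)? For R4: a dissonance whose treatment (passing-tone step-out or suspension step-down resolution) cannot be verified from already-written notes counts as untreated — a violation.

E3: legal
F3: violates R4
G3: violates R1
A3: violates R4
B3: violates R2
C4: violates R2
D4: violates R4,R7
E4: violates R2

{E3}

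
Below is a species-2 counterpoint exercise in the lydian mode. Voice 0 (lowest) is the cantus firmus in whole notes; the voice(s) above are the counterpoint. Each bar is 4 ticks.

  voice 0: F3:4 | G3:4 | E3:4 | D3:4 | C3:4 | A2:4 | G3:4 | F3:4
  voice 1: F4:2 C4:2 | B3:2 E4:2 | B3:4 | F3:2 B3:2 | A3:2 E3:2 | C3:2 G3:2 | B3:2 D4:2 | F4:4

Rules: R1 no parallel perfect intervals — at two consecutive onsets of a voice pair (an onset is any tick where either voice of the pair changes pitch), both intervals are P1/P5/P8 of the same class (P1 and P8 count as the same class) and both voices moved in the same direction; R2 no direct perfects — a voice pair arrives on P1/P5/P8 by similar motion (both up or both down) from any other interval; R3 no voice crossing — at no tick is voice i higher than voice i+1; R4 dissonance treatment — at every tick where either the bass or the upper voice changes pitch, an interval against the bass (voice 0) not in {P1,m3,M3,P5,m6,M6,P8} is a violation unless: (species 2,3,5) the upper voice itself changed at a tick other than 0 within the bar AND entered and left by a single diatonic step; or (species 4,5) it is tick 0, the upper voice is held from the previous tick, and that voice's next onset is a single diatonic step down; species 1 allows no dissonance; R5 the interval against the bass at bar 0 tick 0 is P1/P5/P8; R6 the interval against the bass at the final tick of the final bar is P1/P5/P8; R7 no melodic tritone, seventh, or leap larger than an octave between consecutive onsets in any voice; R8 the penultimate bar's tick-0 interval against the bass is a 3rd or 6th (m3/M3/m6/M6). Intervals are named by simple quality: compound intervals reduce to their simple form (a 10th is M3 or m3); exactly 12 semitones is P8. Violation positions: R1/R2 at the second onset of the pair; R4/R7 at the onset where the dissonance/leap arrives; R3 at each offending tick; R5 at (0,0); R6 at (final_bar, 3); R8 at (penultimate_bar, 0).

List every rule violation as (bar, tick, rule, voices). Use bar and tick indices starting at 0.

(2, 0, R2, (0, 1))
(3, 0, R7, (1,))
(3, 2, R7, (1,))
(5, 2, R4, (0, 1))
(6, 0, R7, (0,))

bar 0: v0=F3 v1=F4 downbeat P8
bar 1: v0=G3 v1=B3 downbeat M3
bar 2: v0=E3 v1=B3 downbeat P5
bar 3: v0=D3 v1=F3 downbeat m3
bar 4: v0=C3 v1=A3 downbeat M6
bar 5: v0=A2 v1=C3 downbeat m3
bar 6: v0=G3 v1=B3 downbeat M3
bar 7: v0=F3 v1=F4 downbeat P8
  -> R2 @ bar 2 tick 0 v(0, 1): G3/E4 M6 -> E3/B3 P5 similar
  -> R7 @ bar 3 tick 0 v(1,): B3->F3 leap 6st
  -> R7 @ bar 3 tick 2 v(1,): F3->B3 leap 6st
  -> R4 @ bar 5 tick 2 v(0, 1): A2/G3 m7 untreated
  -> R7 @ bar 6 tick 0 v(0,): A2->G3 leap 10st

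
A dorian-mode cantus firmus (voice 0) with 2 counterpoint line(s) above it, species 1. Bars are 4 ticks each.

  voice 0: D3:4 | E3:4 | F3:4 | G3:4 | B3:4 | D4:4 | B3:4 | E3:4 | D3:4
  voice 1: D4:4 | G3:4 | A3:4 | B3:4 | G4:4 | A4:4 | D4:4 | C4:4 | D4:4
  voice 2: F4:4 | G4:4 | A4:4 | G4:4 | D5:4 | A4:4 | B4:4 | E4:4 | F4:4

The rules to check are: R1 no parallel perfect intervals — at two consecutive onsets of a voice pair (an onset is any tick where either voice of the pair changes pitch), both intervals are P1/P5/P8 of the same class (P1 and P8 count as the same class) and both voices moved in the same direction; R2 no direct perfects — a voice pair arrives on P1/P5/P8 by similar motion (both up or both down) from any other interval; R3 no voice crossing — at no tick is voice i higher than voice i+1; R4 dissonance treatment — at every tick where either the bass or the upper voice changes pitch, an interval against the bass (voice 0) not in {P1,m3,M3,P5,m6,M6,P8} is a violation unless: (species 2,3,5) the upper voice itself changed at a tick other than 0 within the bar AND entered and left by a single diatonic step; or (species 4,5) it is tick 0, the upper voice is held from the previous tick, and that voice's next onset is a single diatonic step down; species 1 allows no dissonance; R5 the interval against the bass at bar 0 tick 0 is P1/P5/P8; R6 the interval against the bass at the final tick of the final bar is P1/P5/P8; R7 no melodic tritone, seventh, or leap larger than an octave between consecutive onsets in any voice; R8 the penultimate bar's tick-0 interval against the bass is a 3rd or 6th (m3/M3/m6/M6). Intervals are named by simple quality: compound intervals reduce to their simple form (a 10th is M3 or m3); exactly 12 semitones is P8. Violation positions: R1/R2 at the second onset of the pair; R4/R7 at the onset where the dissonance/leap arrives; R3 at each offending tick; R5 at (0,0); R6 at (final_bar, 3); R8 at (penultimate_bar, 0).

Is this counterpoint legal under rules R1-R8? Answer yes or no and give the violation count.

bar 0: v0=D3 v1=D4 v2=F4 (m3)
bar 1: v0=E3 v1=G3 v2=G4 (m3)
bar 2: v0=F3 v1=A3 v2=A4 (M3)
bar 3: v0=G3 v1=B3 v2=G4 (P8)
bar 4: v0=B3 v1=G4 v2=D5 (m3)
bar 5: v0=D4 v1=A4 v2=A4 (P5)
bar 6: v0=B3 v1=D4 v2=B4 (P8)
bar 7: v0=E3 v1=C4 v2=E4 (P8)
bar 8: v0=D3 v1=D4 v2=F4 (m3)
  R5 @ bar0.0: opens on m3
  R1 @ bar2.0: G3/G4 P8 -> A3/A4 P8 similar
  R2 @ bar4.0: B3/G4 m6 -> G4/D5 P5 similar
  R2 @ bar5.0: B3/G4 m6 -> D4/A4 P5 similar
  R1 @ bar7.0: B3/B4 P8 -> E3/E4 P8 similar
  R8 @ bar7.0: penult P8 not 3rd/6th
  R6 @ bar8.3: closes on m3

No (7 violations)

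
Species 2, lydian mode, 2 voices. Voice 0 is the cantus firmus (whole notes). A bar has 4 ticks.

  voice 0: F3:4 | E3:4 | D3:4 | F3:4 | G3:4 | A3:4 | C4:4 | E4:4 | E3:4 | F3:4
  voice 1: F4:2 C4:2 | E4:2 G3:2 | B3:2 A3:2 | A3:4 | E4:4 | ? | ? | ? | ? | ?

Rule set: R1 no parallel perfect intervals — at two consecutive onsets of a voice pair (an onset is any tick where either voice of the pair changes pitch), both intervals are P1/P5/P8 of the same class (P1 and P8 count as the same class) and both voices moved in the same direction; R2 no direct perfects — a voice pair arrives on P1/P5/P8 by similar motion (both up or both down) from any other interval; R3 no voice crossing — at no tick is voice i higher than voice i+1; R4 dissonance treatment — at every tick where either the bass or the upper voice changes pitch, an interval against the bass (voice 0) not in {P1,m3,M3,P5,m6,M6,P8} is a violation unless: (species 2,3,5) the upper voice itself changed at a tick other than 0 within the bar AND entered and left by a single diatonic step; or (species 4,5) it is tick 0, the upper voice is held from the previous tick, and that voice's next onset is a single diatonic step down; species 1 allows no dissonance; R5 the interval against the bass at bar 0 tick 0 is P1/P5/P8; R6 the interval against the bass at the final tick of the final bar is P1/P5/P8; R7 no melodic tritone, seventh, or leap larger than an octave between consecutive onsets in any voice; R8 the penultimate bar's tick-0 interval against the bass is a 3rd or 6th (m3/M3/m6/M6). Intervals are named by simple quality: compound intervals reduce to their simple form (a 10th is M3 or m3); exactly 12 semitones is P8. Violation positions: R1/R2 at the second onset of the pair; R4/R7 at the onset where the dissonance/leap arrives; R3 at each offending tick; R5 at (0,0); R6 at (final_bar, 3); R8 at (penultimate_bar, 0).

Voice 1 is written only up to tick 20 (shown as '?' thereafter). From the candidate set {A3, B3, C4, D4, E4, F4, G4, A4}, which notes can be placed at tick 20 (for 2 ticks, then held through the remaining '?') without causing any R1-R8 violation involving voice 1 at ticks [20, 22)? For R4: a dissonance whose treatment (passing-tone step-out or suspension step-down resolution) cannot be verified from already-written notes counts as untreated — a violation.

A3: legal
B3: violates R4
C4: legal
D4: violates R4
E4: legal
F4: legal
G4: violates R4
A4: violates R2

{A3, C4, E4, F4}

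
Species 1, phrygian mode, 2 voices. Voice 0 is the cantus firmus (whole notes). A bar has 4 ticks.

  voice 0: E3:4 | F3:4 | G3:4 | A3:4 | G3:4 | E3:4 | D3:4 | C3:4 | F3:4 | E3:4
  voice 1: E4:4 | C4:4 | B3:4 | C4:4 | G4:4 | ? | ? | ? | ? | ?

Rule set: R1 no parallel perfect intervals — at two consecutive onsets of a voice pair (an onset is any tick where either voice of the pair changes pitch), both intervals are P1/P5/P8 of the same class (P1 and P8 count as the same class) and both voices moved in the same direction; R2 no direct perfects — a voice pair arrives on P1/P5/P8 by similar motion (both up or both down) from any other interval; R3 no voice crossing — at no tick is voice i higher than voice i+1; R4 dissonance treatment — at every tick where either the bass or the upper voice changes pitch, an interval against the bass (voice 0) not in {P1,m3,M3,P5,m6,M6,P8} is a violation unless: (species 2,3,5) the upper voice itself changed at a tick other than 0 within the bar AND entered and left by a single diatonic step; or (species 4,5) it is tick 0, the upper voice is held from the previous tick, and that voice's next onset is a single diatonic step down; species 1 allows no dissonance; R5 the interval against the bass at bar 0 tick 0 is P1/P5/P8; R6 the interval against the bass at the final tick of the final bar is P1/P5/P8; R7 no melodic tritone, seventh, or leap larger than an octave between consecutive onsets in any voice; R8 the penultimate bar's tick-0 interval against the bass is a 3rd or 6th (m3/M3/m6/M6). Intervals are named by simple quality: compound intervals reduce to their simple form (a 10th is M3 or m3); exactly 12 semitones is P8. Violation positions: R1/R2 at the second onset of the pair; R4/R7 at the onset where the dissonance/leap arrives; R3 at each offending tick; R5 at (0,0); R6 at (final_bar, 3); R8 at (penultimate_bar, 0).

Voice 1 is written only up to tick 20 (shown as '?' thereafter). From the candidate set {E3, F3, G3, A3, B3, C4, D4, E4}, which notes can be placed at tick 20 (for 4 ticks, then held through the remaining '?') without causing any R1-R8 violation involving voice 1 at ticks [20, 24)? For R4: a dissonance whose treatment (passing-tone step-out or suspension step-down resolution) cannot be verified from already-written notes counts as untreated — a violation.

{C4, G3}

E3: violates R1,R7
F3: violates R4,R7
G3: legal
A3: violates R4,R7
B3: violates R2
C4: legal
D4: violates R4
E4: violates R1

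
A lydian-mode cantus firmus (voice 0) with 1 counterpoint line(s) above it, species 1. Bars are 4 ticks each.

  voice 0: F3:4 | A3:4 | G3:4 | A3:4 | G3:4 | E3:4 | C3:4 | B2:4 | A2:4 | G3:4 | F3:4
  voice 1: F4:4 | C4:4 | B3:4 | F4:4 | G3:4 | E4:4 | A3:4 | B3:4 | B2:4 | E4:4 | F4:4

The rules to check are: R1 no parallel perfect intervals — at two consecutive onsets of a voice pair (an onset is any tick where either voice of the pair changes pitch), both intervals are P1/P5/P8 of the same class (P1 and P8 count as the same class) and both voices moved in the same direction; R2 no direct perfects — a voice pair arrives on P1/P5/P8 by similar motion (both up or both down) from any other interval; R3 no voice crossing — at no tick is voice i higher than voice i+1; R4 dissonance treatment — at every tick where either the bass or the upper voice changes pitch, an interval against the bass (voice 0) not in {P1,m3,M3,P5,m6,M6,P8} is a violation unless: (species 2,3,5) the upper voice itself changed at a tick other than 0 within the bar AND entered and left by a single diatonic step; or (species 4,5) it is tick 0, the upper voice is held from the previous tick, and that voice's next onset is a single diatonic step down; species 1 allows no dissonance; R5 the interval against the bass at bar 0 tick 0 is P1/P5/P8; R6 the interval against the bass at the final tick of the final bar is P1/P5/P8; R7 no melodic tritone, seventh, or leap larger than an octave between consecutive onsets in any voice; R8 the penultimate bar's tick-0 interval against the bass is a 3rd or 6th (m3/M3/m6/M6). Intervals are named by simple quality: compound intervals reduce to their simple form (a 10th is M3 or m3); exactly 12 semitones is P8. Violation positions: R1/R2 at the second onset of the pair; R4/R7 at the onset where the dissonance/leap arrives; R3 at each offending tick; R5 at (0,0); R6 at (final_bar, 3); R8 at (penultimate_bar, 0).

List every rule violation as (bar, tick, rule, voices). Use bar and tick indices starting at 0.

(3, 0, R7, (1,))
(4, 0, R2, (0, 1))
(4, 0, R7, (1,))
(8, 0, R4, (0, 1))
(9, 0, R7, (0,))
(9, 0, R7, (1,))

bar 0: v0=F3 v1=F4 downbeat P8
bar 1: v0=A3 v1=C4 downbeat m3
bar 2: v0=G3 v1=B3 downbeat M3
bar 3: v0=A3 v1=F4 downbeat m6
bar 4: v0=G3 v1=G3 downbeat P1
bar 5: v0=E3 v1=E4 downbeat P8
bar 6: v0=C3 v1=A3 downbeat M6
bar 7: v0=B2 v1=B3 downbeat P8
bar 8: v0=A2 v1=B2 downbeat M2
bar 9: v0=G3 v1=E4 downbeat M6
bar 10: v0=F3 v1=F4 downbeat P8
  -> R7 @ bar 3 tick 0 v(1,): B3->F4 leap 6st
  -> R2 @ bar 4 tick 0 v(0, 1): A3/F4 m6 -> G3/G3 P1 similar
  -> R7 @ bar 4 tick 0 v(1,): F4->G3 leap 10st
  -> R4 @ bar 8 tick 0 v(0, 1): A2/B2 M2 untreated
  -> R7 @ bar 9 tick 0 v(0,): A2->G3 leap 10st
  -> R7 @ bar 9 tick 0 v(1,): B2->E4 leap 17st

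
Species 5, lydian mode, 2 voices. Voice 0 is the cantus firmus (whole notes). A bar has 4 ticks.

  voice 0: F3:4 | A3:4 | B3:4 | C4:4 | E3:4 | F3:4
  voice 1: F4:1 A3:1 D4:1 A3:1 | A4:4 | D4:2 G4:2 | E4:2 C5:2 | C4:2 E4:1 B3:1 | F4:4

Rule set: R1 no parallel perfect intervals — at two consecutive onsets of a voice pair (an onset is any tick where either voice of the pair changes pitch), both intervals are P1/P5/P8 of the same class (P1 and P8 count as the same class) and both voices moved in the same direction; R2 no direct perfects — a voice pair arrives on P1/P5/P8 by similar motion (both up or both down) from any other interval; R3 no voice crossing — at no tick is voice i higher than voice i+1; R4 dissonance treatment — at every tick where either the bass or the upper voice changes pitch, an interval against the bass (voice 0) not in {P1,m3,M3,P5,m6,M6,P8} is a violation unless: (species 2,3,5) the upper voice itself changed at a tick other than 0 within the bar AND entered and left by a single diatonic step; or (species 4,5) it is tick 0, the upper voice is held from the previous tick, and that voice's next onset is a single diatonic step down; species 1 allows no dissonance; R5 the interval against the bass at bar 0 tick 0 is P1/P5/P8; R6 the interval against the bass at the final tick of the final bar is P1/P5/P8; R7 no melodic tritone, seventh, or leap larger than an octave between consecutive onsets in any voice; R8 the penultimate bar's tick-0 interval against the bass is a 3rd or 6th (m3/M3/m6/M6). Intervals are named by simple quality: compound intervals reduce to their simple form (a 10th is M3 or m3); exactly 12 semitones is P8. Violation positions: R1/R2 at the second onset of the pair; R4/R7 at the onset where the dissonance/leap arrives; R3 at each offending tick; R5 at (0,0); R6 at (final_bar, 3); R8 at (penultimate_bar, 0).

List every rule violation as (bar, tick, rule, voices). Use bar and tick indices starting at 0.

bar 0: v0=F3 v1=F4 downbeat P8
bar 1: v0=A3 v1=A4 downbeat P8
bar 2: v0=B3 v1=D4 downbeat m3
bar 3: v0=C4 v1=E4 downbeat M3
bar 4: v0=E3 v1=C4 downbeat m6
bar 5: v0=F3 v1=F4 downbeat P8
  -> R2 @ bar 1 tick 0 v(0, 1): F3/A3 M3 -> A3/A4 P8 similar
  -> R2 @ bar 5 tick 0 v(0, 1): E3/B3 P5 -> F3/F4 P8 similar
  -> R7 @ bar 5 tick 0 v(1,): B3->F4 leap 6st

(1, 0, R2, (0, 1))
(5, 0, R2, (0, 1))
(5, 0, R7, (1,))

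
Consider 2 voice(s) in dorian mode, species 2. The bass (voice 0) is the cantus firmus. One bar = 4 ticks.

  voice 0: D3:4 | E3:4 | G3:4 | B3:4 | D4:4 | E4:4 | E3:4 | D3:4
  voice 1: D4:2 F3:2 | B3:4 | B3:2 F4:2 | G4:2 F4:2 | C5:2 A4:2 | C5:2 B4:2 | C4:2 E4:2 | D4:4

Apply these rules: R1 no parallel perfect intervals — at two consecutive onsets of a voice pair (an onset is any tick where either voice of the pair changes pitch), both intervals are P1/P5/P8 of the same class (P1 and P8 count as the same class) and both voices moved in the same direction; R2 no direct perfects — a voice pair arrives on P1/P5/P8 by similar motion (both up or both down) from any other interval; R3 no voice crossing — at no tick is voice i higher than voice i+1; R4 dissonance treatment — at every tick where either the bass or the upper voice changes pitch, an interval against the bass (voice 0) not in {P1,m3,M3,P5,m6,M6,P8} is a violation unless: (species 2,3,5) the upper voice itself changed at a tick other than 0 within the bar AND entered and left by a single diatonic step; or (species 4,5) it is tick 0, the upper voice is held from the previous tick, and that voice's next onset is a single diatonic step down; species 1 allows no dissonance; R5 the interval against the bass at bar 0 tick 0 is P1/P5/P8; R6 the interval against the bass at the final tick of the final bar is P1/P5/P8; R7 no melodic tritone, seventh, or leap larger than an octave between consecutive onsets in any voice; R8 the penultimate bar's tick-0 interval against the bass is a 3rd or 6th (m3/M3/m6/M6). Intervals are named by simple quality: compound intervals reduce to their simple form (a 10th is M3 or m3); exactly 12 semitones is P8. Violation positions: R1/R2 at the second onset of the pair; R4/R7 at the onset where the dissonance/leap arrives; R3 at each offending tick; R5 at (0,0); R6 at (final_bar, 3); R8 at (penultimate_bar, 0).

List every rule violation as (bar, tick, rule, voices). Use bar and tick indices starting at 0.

(1, 0, R2, (0, 1))
(1, 0, R7, (1,))
(2, 2, R4, (0, 1))
(2, 2, R7, (1,))
(3, 2, R4, (0, 1))
(4, 0, R4, (0, 1))
(6, 0, R7, (1,))
(7, 0, R1, (0, 1))

bar 0: v0=D3 v1=D4 downbeat P8
bar 1: v0=E3 v1=B3 downbeat P5
bar 2: v0=G3 v1=B3 downbeat M3
bar 3: v0=B3 v1=G4 downbeat m6
bar 4: v0=D4 v1=C5 downbeat m7
bar 5: v0=E4 v1=C5 downbeat m6
bar 6: v0=E3 v1=C4 downbeat m6
bar 7: v0=D3 v1=D4 downbeat P8
  -> R2 @ bar 1 tick 0 v(0, 1): D3/F3 m3 -> E3/B3 P5 similar
  -> R7 @ bar 1 tick 0 v(1,): F3->B3 leap 6st
  -> R4 @ bar 2 tick 2 v(0, 1): G3/F4 m7 untreated
  -> R7 @ bar 2 tick 2 v(1,): B3->F4 leap 6st
  -> R4 @ bar 3 tick 2 v(0, 1): B3/F4 TT untreated
  -> R4 @ bar 4 tick 0 v(0, 1): D4/C5 m7 untreated
  -> R7 @ bar 6 tick 0 v(1,): B4->C4 leap 11st
  -> R1 @ bar 7 tick 0 v(0, 1): E3/E4 P8 -> D3/D4 P8 similar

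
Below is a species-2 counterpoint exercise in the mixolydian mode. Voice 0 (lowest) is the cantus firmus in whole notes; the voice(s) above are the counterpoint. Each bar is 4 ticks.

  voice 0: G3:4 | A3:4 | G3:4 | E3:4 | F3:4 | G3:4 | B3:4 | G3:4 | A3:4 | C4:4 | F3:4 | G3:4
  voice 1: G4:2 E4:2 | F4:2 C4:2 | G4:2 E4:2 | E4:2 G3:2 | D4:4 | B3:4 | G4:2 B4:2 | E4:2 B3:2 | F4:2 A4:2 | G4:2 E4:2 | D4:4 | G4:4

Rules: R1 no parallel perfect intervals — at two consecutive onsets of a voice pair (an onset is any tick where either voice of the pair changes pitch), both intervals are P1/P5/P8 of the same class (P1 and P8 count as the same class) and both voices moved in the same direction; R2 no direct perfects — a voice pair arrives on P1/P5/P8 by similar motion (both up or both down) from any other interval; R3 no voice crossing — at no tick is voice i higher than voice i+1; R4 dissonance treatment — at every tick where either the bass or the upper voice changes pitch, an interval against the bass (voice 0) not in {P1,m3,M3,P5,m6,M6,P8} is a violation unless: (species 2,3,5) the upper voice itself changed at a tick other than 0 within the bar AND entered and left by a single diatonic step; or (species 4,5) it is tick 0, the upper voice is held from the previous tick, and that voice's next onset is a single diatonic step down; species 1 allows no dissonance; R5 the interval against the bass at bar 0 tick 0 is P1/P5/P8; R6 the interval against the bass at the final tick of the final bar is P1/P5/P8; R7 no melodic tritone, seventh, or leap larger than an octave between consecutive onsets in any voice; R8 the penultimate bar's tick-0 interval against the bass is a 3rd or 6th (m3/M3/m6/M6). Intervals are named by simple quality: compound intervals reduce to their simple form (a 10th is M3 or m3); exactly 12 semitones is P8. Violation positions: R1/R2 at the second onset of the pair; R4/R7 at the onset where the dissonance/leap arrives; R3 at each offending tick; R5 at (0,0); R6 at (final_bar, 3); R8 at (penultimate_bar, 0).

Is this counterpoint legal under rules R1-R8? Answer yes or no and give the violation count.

bar 0: v0=G3 v1=G4 (P8)
bar 1: v0=A3 v1=F4 (m6)
bar 2: v0=G3 v1=G4 (P8)
bar 3: v0=E3 v1=E4 (P8)
bar 4: v0=F3 v1=D4 (M6)
bar 5: v0=G3 v1=B3 (M3)
bar 6: v0=B3 v1=G4 (m6)
bar 7: v0=G3 v1=E4 (M6)
bar 8: v0=A3 v1=F4 (m6)
bar 9: v0=C4 v1=G4 (P5)
bar 10: v0=F3 v1=D4 (M6)
bar 11: v0=G3 v1=G4 (P8)
  R7 @ bar8.0: B3->F4 leap 6st
  R2 @ bar11.0: F3/D4 M6 -> G3/G4 P8 similar

No (2 violations)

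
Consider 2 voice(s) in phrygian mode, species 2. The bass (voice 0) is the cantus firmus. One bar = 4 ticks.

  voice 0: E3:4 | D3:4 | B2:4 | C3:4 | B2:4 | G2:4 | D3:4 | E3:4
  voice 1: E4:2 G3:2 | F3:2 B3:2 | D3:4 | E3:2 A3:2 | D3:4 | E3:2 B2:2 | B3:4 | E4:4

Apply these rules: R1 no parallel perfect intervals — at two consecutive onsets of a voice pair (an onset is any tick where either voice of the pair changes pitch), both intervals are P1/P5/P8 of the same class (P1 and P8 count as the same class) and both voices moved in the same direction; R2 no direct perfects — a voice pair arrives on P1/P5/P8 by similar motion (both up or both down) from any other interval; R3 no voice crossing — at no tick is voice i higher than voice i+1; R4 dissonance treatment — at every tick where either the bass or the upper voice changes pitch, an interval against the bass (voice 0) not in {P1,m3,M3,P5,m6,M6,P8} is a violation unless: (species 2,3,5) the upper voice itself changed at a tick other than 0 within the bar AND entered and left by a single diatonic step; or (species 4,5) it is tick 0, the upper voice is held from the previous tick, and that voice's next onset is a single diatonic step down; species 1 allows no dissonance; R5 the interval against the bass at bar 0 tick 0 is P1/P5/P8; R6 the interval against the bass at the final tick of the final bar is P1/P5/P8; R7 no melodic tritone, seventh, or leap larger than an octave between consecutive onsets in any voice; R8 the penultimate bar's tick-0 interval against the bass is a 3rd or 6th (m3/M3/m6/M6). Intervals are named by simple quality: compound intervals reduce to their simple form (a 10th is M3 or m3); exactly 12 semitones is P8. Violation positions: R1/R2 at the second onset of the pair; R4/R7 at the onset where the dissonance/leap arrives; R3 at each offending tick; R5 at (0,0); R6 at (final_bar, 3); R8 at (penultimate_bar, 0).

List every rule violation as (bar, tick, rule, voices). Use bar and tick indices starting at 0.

(1, 2, R7, (1,))
(7, 0, R2, (0, 1))

bar 0: v0=E3 v1=E4 downbeat P8
bar 1: v0=D3 v1=F3 downbeat m3
bar 2: v0=B2 v1=D3 downbeat m3
bar 3: v0=C3 v1=E3 downbeat M3
bar 4: v0=B2 v1=D3 downbeat m3
bar 5: v0=G2 v1=E3 downbeat M6
bar 6: v0=D3 v1=B3 downbeat M6
bar 7: v0=E3 v1=E4 downbeat P8
  -> R7 @ bar 1 tick 2 v(1,): F3->B3 leap 6st
  -> R2 @ bar 7 tick 0 v(0, 1): D3/B3 M6 -> E3/E4 P8 similar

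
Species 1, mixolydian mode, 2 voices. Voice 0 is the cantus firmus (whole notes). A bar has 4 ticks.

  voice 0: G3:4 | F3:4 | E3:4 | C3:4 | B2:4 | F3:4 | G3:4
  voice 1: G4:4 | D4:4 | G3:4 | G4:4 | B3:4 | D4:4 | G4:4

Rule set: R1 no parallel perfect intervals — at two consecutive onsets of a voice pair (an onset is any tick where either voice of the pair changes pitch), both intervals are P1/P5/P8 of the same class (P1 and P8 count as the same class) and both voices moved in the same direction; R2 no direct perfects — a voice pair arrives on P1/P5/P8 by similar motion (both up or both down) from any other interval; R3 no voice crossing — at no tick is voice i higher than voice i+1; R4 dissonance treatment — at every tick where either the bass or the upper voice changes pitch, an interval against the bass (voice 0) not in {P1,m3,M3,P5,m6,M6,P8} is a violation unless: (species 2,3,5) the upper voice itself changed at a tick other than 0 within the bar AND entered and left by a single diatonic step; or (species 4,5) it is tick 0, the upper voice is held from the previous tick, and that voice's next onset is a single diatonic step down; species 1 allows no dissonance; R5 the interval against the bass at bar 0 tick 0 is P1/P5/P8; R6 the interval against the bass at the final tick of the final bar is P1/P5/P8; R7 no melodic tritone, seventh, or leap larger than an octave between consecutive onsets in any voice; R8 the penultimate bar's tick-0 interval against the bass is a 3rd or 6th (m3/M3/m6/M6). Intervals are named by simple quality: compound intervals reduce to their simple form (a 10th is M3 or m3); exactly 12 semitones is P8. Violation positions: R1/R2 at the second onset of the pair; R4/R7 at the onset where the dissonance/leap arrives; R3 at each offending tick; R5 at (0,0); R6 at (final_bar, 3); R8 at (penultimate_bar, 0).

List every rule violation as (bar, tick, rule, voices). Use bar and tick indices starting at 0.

(4, 0, R2, (0, 1))
(5, 0, R7, (0,))
(6, 0, R2, (0, 1))

bar 0: v0=G3 v1=G4 downbeat P8
bar 1: v0=F3 v1=D4 downbeat M6
bar 2: v0=E3 v1=G3 downbeat m3
bar 3: v0=C3 v1=G4 downbeat P5
bar 4: v0=B2 v1=B3 downbeat P8
bar 5: v0=F3 v1=D4 downbeat M6
bar 6: v0=G3 v1=G4 downbeat P8
  -> R2 @ bar 4 tick 0 v(0, 1): C3/G4 P5 -> B2/B3 P8 similar
  -> R7 @ bar 5 tick 0 v(0,): B2->F3 leap 6st
  -> R2 @ bar 6 tick 0 v(0, 1): F3/D4 M6 -> G3/G4 P8 similar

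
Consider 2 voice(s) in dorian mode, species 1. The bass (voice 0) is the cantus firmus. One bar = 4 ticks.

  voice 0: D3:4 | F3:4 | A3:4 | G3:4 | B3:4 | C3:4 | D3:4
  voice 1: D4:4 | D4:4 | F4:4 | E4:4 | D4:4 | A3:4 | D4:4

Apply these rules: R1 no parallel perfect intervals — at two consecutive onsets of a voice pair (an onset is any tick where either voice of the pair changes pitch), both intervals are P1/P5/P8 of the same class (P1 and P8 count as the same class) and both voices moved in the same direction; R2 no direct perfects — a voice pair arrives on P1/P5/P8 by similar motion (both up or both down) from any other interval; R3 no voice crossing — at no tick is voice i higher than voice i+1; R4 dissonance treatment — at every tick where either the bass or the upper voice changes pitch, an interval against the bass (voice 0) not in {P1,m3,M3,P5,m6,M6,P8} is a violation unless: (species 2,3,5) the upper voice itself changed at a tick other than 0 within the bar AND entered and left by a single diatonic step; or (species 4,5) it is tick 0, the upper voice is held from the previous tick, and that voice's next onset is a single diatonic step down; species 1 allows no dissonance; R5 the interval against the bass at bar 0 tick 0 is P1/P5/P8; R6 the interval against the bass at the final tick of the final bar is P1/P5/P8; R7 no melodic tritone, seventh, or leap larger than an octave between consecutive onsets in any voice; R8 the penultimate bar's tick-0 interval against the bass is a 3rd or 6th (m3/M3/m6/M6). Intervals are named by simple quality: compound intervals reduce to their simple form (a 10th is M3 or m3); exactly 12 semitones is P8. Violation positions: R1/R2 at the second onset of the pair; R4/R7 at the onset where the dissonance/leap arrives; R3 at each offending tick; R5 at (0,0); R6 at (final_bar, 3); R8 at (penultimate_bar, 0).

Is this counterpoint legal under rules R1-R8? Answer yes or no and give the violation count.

bar 0: v0=D3 v1=D4 (P8)
bar 1: v0=F3 v1=D4 (M6)
bar 2: v0=A3 v1=F4 (m6)
bar 3: v0=G3 v1=E4 (M6)
bar 4: v0=B3 v1=D4 (m3)
bar 5: v0=C3 v1=A3 (M6)
bar 6: v0=D3 v1=D4 (P8)
  R7 @ bar5.0: B3->C3 leap 11st
  R2 @ bar6.0: C3/A3 M6 -> D3/D4 P8 similar

No (2 violations)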